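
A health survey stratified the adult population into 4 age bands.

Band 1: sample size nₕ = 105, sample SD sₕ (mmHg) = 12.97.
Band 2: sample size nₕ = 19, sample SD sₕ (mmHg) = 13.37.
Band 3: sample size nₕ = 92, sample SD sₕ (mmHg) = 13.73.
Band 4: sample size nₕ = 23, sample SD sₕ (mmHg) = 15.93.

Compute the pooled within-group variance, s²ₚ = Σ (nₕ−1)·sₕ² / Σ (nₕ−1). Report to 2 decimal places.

184.89

1: (105−1)·12.97² = 104·168.2209 = 17494.9736
2: (19−1)·13.37² = 18·178.7569 = 3217.6242
3: (92−1)·13.73² = 91·188.5129 = 17154.6739
4: (23−1)·15.93² = 22·253.7649 = 5582.8278
Numerator = 43450.0995; denominator = Σ(nₕ−1) = 235.
s²ₚ = 43450.0995/235 = 184.8940... → 184.89.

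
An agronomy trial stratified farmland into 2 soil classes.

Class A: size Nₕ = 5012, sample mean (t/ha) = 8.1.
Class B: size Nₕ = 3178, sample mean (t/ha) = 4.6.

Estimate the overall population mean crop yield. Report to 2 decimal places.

6.74

x̄_st = (Σ Nₕx̄ₕ) / (Σ Nₕ) = (5012·8.1 + 3178·4.6) / 8190
= 55216 / 8190 = 6.7419... → 6.74.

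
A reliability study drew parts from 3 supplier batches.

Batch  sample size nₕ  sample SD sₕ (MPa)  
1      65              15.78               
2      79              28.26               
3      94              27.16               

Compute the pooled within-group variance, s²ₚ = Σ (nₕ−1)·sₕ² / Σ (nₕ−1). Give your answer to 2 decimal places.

Degrees of freedom: 64 + 78 + 93 = 235.
Σ(nₕ−1)sₕ² = 64·249.0084 + 78·798.6276 + 93·737.6656 = 146832.3912.
s²ₚ = 146832.3912 / 235 = 624.8187... → 624.82.

624.82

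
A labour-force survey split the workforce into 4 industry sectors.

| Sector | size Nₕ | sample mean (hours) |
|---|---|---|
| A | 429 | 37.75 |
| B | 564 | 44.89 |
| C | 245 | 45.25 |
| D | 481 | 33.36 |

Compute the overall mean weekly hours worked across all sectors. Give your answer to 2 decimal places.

N = 429 + 564 + 245 + 481 = 1719.
Overall mean = Σ (Nₕ/N)·x̄ₕ — weight by population share, not a simple average.
Σ Nₕx̄ₕ = 429·37.75 + 564·44.89 + 245·45.25 + 481·33.36 = 16194.75 + 25317.96 + 11086.25 + 16046.16 = 68645.12.
Divide by N: 68645.12 / 1719 = 39.9332... → 39.93.

39.93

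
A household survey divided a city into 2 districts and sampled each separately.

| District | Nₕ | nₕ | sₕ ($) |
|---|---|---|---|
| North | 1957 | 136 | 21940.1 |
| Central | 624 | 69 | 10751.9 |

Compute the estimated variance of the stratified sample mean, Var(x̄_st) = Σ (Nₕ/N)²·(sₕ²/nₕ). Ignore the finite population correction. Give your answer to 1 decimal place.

2132833.8

N = 2581; Wₕ = Nₕ/N.
district North: (1957/2581)²·21940.1²/136 = 2034904.0646
district Central: (624/2581)²·10751.9²/69 = 97929.7199
Sum = 2132833.7845 → 2132833.8.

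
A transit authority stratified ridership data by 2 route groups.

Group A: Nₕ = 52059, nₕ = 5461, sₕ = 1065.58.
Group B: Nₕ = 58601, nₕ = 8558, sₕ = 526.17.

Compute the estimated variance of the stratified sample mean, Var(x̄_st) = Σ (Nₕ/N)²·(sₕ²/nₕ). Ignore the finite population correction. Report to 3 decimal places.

N = 110660; Wₕ = Nₕ/N.
group A: (52059/110660)²·1065.58²/5461 = 46.016147
group B: (58601/110660)²·526.17²/8558 = 9.072116
Sum = 55.088264 → 55.088.

55.088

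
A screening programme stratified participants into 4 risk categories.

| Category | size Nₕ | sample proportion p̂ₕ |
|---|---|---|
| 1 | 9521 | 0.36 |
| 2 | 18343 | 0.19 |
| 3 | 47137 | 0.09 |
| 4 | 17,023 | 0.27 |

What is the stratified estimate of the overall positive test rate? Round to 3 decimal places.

N = 9521 + 18343 + 47137 + 17023 = 92024.
Overall proportion = Σ (Nₕ/N)·p̂ₕ.
Σ Nₕp̂ₕ = 3427.56 + 3485.17 + 4242.33 + 4596.21 = 15751.27.
15751.27 / 92024 = 0.17116... → 0.171.

0.171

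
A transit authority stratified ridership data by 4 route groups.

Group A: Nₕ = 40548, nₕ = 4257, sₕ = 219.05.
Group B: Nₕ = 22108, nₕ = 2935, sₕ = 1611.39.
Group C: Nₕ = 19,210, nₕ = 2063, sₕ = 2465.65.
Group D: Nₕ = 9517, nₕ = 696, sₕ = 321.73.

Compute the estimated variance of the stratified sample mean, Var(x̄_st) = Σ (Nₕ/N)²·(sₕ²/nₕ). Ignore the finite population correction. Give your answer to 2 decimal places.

185.84

N = 91383; Wₕ = Nₕ/N.
group A: (40548/91383)²·219.05²/4257 = 2.21917
group B: (22108/91383)²·1611.39²/2935 = 51.77991
group C: (19210/91383)²·2465.65²/2063 = 130.22295
group D: (9517/91383)²·321.73²/696 = 1.61303
Sum = 185.83507 → 185.84.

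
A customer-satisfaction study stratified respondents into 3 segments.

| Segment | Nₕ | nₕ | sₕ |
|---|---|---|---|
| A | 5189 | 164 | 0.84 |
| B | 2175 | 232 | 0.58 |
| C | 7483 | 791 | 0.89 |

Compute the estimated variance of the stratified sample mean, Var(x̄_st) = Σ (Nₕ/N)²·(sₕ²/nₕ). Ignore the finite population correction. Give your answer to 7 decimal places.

0.0008110

N = 14847. Term for each stratum: Wₕ²sₕ²/nₕ.
Var(x̄_st) = 0.0005255386 + 0.0000311178 + 0.0002543769 = 0.0008110333 → 0.0008110.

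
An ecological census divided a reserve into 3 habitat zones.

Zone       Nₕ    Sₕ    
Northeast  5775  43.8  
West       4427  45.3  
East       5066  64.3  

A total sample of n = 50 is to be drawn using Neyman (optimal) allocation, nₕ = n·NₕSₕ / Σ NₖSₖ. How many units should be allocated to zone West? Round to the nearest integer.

Northeast: NₕSₕ = 5775·43.8 = 252945
West: NₕSₕ = 4427·45.3 = 200543.1
East: NₕSₕ = 5066·64.3 = 325743.8
Σ NₕSₕ = 779231.9.
n_West = 50·200543.1/779231.9 = 12.868... → 13.

13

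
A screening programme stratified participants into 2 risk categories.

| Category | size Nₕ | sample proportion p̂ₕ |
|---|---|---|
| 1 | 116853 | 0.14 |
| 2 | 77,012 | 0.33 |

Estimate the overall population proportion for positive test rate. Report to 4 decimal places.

Wₕ = Nₕ/N with N = 193865: 0.6028, 0.3972.
p̂_st = 0.6028·0.14 + 0.3972·0.33 ≈ 0.215477... → 0.2155.

0.2155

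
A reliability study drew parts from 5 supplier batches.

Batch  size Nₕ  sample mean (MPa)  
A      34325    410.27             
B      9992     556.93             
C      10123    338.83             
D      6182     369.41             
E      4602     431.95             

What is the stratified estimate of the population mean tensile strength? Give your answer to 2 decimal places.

N = 65224; weights Wₕ = Nₕ/N = (0.5263, 0.1532, 0.1552, 0.0948, 0.0706).
x̄_st = Σ Wₕ·x̄ₕ = 0.5263·410.27 + 0.1532·556.93 + 0.1552·338.83 + 0.0948·369.41 + 0.0706·431.95 ≈ 419.3068...
→ 419.31.

419.31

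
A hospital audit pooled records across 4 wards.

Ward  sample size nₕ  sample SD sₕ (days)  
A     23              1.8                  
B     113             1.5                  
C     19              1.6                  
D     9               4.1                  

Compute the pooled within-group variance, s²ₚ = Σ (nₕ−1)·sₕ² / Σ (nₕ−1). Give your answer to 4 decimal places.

3.1490

Degrees of freedom: 22 + 112 + 18 + 8 = 160.
Σ(nₕ−1)sₕ² = 22·3.24 + 112·2.25 + 18·2.56 + 8·16.81 = 503.84.
s²ₚ = 503.84 / 160 = 3.149 → 3.1490.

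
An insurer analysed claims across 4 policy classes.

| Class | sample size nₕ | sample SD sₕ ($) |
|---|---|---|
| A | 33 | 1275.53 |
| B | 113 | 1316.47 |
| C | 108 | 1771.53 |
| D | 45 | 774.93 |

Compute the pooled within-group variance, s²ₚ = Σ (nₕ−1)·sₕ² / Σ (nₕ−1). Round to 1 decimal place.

2062347.5

Degrees of freedom: 32 + 112 + 107 + 44 = 295.
Σ(nₕ−1)sₕ² = 32·1626976.7809 + 112·1733093.2609 + 107·3138318.5409 + 44·600516.5049 = 608392512.3015.
s²ₚ = 608392512.3015 / 295 = 2062347.499... → 2062347.5.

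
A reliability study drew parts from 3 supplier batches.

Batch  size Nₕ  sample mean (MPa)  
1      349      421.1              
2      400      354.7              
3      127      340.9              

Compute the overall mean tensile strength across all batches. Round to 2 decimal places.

379.15

N = 876; weights Wₕ = Nₕ/N = (0.3984, 0.4566, 0.1450).
x̄_st = Σ Wₕ·x̄ₕ = 0.3984·421.1 + 0.4566·354.7 + 0.1450·340.9 ≈ 379.1532...
→ 379.15.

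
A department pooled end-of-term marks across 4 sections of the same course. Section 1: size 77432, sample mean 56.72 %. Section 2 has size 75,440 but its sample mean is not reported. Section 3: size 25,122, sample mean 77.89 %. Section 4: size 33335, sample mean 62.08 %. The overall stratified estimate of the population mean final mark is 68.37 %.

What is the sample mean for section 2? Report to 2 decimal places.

Σ Nₕx̄ₕ = N·μ, so 75440·x̄_2 = 211329·68.37 − (77432·56.72 + 25122·77.89 + 33335·62.08).
= 14448563.73 − 8418132.42 = 6030431.31.
x̄_2 = 6030431.31 / 75440 = 79.9368... → 79.94.

79.94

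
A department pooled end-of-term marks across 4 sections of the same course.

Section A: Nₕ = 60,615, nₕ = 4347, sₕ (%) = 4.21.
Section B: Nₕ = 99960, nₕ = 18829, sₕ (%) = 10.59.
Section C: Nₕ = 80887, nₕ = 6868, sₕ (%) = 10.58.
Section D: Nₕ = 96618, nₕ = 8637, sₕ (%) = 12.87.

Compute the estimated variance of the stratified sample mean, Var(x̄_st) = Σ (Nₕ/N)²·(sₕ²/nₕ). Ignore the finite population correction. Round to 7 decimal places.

0.0031510

N = 338080; Wₕ = Nₕ/N.
section A: (60615/338080)²·4.21²/4347 = 0.0001310677
section B: (99960/338080)²·10.59²/18829 = 0.0005206888
section C: (80887/338080)²·10.58²/6868 = 0.0009329525
section D: (96618/338080)²·12.87²/8637 = 0.0015662868
Sum = 0.0031509959 → 0.0031510.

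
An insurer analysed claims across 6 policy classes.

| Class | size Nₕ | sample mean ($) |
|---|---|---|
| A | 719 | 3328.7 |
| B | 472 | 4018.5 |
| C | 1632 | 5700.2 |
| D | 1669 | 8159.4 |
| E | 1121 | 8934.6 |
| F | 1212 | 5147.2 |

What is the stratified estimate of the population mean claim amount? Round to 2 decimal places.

x̄_st = (Σ Nₕx̄ₕ) / (Σ Nₕ) = (719·3328.7 + 472·4018.5 + 1632·5700.2 + 1669·8159.4 + 1121·8934.6 + 1212·5147.2) / 6825
= 43464925.3 / 6825 = 6368.4872... → 6368.49.

6368.49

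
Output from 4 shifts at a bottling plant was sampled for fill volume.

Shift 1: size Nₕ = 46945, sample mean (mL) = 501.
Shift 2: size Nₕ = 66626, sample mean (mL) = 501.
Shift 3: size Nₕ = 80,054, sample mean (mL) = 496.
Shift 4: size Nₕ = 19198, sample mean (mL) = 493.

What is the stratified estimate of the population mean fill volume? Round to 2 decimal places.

498.40

N = 212823; weights Wₕ = Nₕ/N = (0.2206, 0.3131, 0.3762, 0.0902).
x̄_st = Σ Wₕ·x̄ₕ = 0.2206·501 + 0.3131·501 + 0.3762·496 + 0.0902·493 ≈ 498.3976...
→ 498.40.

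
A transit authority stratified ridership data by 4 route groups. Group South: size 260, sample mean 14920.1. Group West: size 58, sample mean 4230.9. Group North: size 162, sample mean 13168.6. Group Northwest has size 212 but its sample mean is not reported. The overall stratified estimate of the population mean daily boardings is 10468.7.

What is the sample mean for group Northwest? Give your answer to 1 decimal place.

4652.9

N = 260 + 58 + 162 + 212 = 692.
Overall total = μ·N = 10468.7·692 = 7244340.4.
Subtract the known strata: 260·14920.1 + 58·4230.9 + 162·13168.6 = 6257931.4.
Remaining total for group Northwest: 7244340.4 − 6257931.4 = 986409.
Divide by its size: 986409 / 212 = 4652.873... → 4652.9.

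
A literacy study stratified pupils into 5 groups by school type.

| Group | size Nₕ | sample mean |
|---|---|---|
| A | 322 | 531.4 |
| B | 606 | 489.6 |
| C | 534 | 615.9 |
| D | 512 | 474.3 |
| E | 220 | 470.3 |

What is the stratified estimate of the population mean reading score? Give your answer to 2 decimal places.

x̄_st = (Σ Nₕx̄ₕ) / (Σ Nₕ) = (322·531.4 + 606·489.6 + 534·615.9 + 512·474.3 + 220·470.3) / 2194
= 1143006.6 / 2194 = 520.9693... → 520.97.

520.97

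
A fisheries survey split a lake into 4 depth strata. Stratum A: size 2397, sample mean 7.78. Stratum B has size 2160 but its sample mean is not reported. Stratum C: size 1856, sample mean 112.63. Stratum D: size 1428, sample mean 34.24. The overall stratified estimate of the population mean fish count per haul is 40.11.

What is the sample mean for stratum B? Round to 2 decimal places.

Σ Nₕx̄ₕ = N·μ, so 2160·x̄_B = 7841·40.11 − (2397·7.78 + 1856·112.63 + 1428·34.24).
= 314502.51 − 276584.66 = 37917.85.
x̄_B = 37917.85 / 2160 = 17.5546... → 17.55.

17.55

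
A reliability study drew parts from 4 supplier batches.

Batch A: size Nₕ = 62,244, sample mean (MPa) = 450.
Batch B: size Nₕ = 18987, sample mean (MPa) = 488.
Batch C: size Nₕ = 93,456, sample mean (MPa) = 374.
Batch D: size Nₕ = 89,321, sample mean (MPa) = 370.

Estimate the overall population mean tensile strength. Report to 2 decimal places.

398.76

N = 264008; weights Wₕ = Nₕ/N = (0.2358, 0.0719, 0.3540, 0.3383).
x̄_st = Σ Wₕ·x̄ₕ = 0.2358·450 + 0.0719·488 + 0.3540·374 + 0.3383·370 ≈ 398.7636...
→ 398.76.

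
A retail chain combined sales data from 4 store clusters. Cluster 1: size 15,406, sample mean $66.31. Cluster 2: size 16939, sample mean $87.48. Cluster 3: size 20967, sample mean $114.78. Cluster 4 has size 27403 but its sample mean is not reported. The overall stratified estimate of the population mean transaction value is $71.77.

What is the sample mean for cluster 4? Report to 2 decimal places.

N = 15406 + 16939 + 20967 + 27403 = 80715.
Overall total = μ·N = 71.77·80715 = 5792915.55.
Subtract the known strata: 15406·66.31 + 16939·87.48 + 20967·114.78 = 4909987.84.
Remaining total for cluster 4: 5792915.55 − 4909987.84 = 882927.71.
Divide by its size: 882927.71 / 27403 = 32.2201... → 32.22.

32.22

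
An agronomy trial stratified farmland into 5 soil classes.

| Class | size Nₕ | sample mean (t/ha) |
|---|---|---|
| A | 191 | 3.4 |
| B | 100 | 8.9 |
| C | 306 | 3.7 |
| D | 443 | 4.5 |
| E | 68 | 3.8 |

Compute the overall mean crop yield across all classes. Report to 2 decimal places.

4.44

N = 1108; weights Wₕ = Nₕ/N = (0.1724, 0.0903, 0.2762, 0.3998, 0.0614).
x̄_st = Σ Wₕ·x̄ₕ = 0.1724·3.4 + 0.0903·8.9 + 0.2762·3.7 + 0.3998·4.5 + 0.0614·3.8 ≈ 4.4436...
→ 4.44.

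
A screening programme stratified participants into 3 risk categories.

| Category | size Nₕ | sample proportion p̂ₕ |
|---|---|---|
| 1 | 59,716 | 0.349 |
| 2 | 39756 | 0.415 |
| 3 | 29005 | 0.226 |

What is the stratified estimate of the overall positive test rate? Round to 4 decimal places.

Wₕ = Nₕ/N with N = 128477: 0.4648, 0.3094, 0.2258.
p̂_st = 0.4648·0.349 + 0.3094·0.415 + 0.2258·0.226 ≈ 0.341655... → 0.3417.

0.3417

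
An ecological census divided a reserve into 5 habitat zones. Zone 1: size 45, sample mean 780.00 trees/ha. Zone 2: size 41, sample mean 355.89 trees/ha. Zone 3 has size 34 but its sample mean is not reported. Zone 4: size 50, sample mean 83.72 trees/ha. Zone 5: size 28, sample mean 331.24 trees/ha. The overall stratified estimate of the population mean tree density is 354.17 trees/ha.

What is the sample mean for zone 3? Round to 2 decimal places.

Σ Nₕx̄ₕ = N·μ, so 34·x̄_3 = 198·354.17 − (45·780.00 + 41·355.89 + 50·83.72 + 28·331.24).
= 70125.66 − 63152.21 = 6973.45.
x̄_3 = 6973.45 / 34 = 205.1015... → 205.10.

205.10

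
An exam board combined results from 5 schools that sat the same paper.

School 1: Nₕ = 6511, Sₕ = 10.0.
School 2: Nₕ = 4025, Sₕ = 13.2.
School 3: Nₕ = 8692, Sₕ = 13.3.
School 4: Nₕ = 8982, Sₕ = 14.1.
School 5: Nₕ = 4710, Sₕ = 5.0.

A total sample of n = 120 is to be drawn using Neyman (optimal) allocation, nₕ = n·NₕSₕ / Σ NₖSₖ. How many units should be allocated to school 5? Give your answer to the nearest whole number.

7

Σ NₕSₕ = 6511·10.0 + 4025·13.2 + 8692·13.3 + 8982·14.1 + 4710·5.0 = 384039.8.
Share for 5: 23550/384039.8 = 0.06132.
n_5 = 120 × 0.06132 = 7.359... → 7.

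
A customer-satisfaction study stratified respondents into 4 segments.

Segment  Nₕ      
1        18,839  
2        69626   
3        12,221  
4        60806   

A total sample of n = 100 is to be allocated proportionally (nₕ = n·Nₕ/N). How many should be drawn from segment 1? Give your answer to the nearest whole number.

Share of segment 1 = 18839/161492 = 0.11666.
Allocate 100 × 0.11666 = 11.666... → 12.

12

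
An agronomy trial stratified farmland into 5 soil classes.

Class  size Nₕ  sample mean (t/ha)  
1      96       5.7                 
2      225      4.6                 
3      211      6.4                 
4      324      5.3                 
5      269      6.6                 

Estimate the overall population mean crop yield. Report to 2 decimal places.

x̄_st = (Σ Nₕx̄ₕ) / (Σ Nₕ) = (96·5.7 + 225·4.6 + 211·6.4 + 324·5.3 + 269·6.6) / 1125
= 6425.2 / 1125 = 5.7113... → 5.71.

5.71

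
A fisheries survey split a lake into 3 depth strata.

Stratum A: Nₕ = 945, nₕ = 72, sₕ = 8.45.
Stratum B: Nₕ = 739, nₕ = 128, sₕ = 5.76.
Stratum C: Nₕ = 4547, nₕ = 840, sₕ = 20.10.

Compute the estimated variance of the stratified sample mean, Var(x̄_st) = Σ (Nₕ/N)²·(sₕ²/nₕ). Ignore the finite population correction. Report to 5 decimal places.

0.28258

N = 6231. Term for each stratum: Wₕ²sₕ²/nₕ.
Var(x̄_st) = 0.02281020 + 0.00364593 + 0.25612221 = 0.28257833 → 0.28258.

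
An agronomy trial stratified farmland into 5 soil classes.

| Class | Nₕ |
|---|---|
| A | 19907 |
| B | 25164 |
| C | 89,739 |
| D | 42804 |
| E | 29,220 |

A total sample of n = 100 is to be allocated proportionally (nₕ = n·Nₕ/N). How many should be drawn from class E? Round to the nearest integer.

N = 19907 + 25164 + 89739 + 42804 + 29220 = 206834.
n_E = 100·29220/206834 = 14.127... → 14.

14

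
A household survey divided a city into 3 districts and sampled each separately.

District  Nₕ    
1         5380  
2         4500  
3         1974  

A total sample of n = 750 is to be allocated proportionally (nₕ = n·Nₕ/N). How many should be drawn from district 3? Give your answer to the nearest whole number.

125

N = 5380 + 4500 + 1974 = 11854.
n_3 = 750·1974/11854 = 124.895... → 125.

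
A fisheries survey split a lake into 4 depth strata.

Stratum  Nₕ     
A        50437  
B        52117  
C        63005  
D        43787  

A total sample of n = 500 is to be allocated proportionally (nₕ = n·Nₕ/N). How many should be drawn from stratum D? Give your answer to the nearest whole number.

Share of stratum D = 43787/209346 = 0.20916.
Allocate 500 × 0.20916 = 104.580... → 105.

105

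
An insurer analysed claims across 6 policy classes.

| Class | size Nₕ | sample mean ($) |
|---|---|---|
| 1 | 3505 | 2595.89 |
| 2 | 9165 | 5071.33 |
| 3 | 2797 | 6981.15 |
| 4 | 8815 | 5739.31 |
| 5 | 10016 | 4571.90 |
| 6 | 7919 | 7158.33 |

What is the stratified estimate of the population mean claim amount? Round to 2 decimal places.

N = 3505 + 9165 + 2797 + 8815 + 10016 + 7919 = 42217.
The stratified mean weights each stratum mean by its population share Nₕ/N.
Σ Nₕx̄ₕ = 3505·2595.89 + 9165·5071.33 + 2797·6981.15 + 8815·5739.31 + 10016·4571.90 + 7919·7158.33 = 9098594.45 + 46478739.45 + 19526276.55 + 50592017.65 + 45792150.4 + 56686815.27 = 228174593.77.
Divide by N: 228174593.77 / 42217 = 5404.8036... → 5404.80.

5404.80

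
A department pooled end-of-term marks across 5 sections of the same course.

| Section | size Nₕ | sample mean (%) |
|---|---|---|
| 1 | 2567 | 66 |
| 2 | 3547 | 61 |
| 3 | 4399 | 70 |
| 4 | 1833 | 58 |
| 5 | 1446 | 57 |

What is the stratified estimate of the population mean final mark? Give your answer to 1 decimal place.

N = 2567 + 3547 + 4399 + 1833 + 1446 = 13792.
Weight each subgroup mean by Nₕ/N and sum.
Σ Nₕx̄ₕ = 2567·66 + 3547·61 + 4399·70 + 1833·58 + 1446·57 = 169422 + 216367 + 307930 + 106314 + 82422 = 882455.
Divide by N: 882455 / 13792 = 63.983... → 64.0.

64.0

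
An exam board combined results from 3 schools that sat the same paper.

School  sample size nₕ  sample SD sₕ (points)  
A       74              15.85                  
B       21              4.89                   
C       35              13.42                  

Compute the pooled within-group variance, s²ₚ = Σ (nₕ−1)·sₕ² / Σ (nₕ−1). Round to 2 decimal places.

A: (74−1)·15.85² = 73·251.2225 = 18339.2425
B: (21−1)·4.89² = 20·23.9121 = 478.242
C: (35−1)·13.42² = 34·180.0964 = 6123.2776
Numerator = 24940.7621; denominator = Σ(nₕ−1) = 127.
s²ₚ = 24940.7621/127 = 196.3840... → 196.38.

196.38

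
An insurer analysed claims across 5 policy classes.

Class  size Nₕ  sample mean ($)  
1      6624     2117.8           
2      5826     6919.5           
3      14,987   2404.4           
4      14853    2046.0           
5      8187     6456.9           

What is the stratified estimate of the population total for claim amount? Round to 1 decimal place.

173627935.3

Estimate total by summing Nₕ·x̄ₕ over strata.
6624·2117.8 + 5826·6919.5 + 14987·2404.4 + 14853·2046.0 + 8187·6456.9 = 14028307.2 + 40313007 + 36034742.8 + 30389238 + 52862640.3 = 173627935.3.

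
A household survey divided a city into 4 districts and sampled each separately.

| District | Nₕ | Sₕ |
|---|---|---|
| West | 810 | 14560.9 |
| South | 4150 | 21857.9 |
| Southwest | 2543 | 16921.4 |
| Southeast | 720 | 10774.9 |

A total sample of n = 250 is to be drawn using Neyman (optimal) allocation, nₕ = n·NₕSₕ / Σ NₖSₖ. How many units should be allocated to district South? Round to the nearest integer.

West: NₕSₕ = 810·14560.9 = 11794329
South: NₕSₕ = 4150·21857.9 = 90710285
Southwest: NₕSₕ = 2543·16921.4 = 43031120.2
Southeast: NₕSₕ = 720·10774.9 = 7757928
Σ NₕSₕ = 153293662.2.
n_South = 250·90710285/153293662.2 = 147.935... → 148.

148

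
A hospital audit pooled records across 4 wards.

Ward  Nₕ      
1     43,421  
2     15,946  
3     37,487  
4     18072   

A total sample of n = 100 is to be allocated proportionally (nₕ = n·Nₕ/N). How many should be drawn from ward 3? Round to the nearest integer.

Share of ward 3 = 37487/114926 = 0.32618.
Allocate 100 × 0.32618 = 32.618... → 33.

33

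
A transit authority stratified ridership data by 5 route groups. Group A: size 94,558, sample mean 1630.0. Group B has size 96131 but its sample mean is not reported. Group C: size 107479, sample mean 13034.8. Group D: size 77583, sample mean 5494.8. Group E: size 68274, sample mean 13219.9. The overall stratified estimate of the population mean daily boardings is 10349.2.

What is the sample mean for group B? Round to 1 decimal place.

Σ Nₕx̄ₕ = N·μ, so 96131·x̄_B = 444025·10349.2 − (94558·1630.0 + 107479·13034.8 + 77583·5494.8 + 68274·13219.9).
= 4595303530 − 2883975330.2 = 1711328199.8.
x̄_B = 1711328199.8 / 96131 = 17802.043... → 17802.0.

17802.0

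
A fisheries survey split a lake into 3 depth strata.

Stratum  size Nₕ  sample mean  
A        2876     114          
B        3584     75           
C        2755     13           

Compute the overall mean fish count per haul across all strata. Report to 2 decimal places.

N = 2876 + 3584 + 2755 = 9215.
The stratified mean weights each stratum mean by its population share Nₕ/N.
Σ Nₕx̄ₕ = 2876·114 + 3584·75 + 2755·13 = 327864 + 268800 + 35815 = 632479.
Divide by N: 632479 / 9215 = 68.6358... → 68.64.

68.64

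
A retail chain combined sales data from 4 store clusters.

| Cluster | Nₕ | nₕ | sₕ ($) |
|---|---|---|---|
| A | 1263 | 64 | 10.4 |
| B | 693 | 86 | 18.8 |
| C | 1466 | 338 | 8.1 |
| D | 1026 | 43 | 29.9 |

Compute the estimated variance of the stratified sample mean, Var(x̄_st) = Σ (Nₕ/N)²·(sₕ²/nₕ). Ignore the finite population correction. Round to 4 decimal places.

N = 4448; Wₕ = Nₕ/N.
cluster A: (1263/4448)²·10.4²/64 = 0.1362586
cluster B: (693/4448)²·18.8²/86 = 0.0997595
cluster C: (1466/4448)²·8.1²/338 = 0.0210859
cluster D: (1026/4448)²·29.9²/43 = 1.1062138
Sum = 1.3633178 → 1.3633.

1.3633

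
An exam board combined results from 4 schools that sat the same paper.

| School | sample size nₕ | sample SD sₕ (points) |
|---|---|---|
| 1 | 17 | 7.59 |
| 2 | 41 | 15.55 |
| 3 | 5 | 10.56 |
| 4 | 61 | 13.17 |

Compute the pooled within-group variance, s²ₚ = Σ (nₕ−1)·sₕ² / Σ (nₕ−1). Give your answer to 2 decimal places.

1: (17−1)·7.59² = 16·57.6081 = 921.7296
2: (41−1)·15.55² = 40·241.8025 = 9672.1
3: (5−1)·10.56² = 4·111.5136 = 446.0544
4: (61−1)·13.17² = 60·173.4489 = 10406.934
Numerator = 21446.818; denominator = Σ(nₕ−1) = 120.
s²ₚ = 21446.818/120 = 178.7235... → 178.72.

178.72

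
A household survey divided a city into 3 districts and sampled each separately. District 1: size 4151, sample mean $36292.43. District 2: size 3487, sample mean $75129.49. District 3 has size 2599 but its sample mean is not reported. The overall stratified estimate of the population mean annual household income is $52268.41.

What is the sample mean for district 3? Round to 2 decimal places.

47112.47

N = 4151 + 3487 + 2599 = 10237.
Overall total = μ·N = 52268.41·10237 = 535071713.17.
Subtract the known strata: 4151·36292.43 + 3487·75129.49 = 412626408.56.
Remaining total for district 3: 535071713.17 − 412626408.56 = 122445304.61.
Divide by its size: 122445304.61 / 2599 = 47112.4681... → 47112.47.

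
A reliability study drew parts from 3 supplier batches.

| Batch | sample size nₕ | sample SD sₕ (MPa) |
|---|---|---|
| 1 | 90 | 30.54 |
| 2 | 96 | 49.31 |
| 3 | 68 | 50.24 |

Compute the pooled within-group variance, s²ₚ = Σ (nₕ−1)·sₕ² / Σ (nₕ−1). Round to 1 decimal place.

1924.7

1: (90−1)·30.54² = 89·932.6916 = 83009.5524
2: (96−1)·49.31² = 95·2431.4761 = 230990.2295
3: (68−1)·50.24² = 67·2524.0576 = 169111.8592
Numerator = 483111.6411; denominator = Σ(nₕ−1) = 251.
s²ₚ = 483111.6411/251 = 1924.748... → 1924.7.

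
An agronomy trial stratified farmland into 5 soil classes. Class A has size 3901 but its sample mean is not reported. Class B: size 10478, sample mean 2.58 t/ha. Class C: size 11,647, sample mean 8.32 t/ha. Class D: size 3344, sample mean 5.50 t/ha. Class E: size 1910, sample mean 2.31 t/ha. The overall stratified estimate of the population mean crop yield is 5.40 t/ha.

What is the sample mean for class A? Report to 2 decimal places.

N = 3901 + 10478 + 11647 + 3344 + 1910 = 31280.
Overall total = μ·N = 5.40·31280 = 168912.
Subtract the known strata: 10478·2.58 + 11647·8.32 + 3344·5.50 + 1910·2.31 = 146740.38.
Remaining total for class A: 168912 − 146740.38 = 22171.62.
Divide by its size: 22171.62 / 3901 = 5.6836... → 5.68.

5.68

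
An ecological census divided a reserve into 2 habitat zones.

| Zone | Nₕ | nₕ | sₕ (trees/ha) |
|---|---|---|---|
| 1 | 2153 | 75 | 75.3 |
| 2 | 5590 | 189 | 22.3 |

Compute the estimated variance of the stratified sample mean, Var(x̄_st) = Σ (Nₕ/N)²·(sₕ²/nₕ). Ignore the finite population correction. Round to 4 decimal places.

7.2165

N = 7743; Wₕ = Nₕ/N.
zone 1: (2153/7743)²·75.3²/75 = 5.8451846
zone 2: (5590/7743)²·22.3²/189 = 1.3713649
Sum = 7.2165495 → 7.2165.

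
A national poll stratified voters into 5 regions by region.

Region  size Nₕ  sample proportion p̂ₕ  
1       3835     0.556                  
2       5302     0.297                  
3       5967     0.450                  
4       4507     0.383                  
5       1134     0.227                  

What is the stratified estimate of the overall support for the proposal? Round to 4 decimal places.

N = 3835 + 5302 + 5967 + 4507 + 1134 = 20745.
Overall proportion = Σ (Nₕ/N)·p̂ₕ.
Σ Nₕp̂ₕ = 2132.26 + 1574.694 + 2685.15 + 1726.181 + 257.418 = 8375.703.
8375.703 / 20745 = 0.403746... → 0.4037.

0.4037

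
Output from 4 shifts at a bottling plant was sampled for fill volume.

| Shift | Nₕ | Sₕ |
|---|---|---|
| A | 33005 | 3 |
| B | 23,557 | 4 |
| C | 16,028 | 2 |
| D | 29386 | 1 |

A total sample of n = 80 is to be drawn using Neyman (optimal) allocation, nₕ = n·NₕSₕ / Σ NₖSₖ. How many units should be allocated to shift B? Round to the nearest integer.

Σ NₕSₕ = 33005·3 + 23557·4 + 16028·2 + 29386·1 = 254685.
Share for B: 94228/254685 = 0.36998.
n_B = 80 × 0.36998 = 29.598... → 30.

30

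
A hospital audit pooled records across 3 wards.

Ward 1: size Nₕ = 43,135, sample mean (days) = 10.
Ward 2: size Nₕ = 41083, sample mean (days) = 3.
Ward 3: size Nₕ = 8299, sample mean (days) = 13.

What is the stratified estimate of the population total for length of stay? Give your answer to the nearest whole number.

Population total = Σ Nₕ·x̄ₕ (each stratum's size times its mean).
43135·10 + 41083·3 + 8299·13 = 431350 + 123249 + 107887 = 662486.

662486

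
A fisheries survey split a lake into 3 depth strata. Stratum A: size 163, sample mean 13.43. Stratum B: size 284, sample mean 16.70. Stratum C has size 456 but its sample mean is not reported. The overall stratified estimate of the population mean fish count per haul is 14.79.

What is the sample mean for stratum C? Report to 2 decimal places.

N = 163 + 284 + 456 = 903.
Overall total = μ·N = 14.79·903 = 13355.37.
Subtract the known strata: 163·13.43 + 284·16.70 = 6931.89.
Remaining total for stratum C: 13355.37 − 6931.89 = 6423.48.
Divide by its size: 6423.48 / 456 = 14.0866... → 14.09.

14.09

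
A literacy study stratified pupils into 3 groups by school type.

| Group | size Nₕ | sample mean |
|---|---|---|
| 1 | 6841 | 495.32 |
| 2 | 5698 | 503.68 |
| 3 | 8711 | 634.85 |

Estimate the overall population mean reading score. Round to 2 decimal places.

554.76

x̄_st = (Σ Nₕx̄ₕ) / (Σ Nₕ) = (6841·495.32 + 5698·503.68 + 8711·634.85) / 21250
= 11788631.11 / 21250 = 554.7591... → 554.76.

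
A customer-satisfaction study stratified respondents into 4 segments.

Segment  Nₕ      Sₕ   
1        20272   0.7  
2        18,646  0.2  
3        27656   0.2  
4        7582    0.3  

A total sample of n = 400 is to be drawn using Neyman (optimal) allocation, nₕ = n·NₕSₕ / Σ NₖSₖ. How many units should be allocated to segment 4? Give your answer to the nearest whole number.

35

Σ NₕSₕ = 20272·0.7 + 18646·0.2 + 27656·0.2 + 7582·0.3 = 25725.4.
Share for 4: 2274.6/25725.4 = 0.08842.
n_4 = 400 × 0.08842 = 35.367... → 35.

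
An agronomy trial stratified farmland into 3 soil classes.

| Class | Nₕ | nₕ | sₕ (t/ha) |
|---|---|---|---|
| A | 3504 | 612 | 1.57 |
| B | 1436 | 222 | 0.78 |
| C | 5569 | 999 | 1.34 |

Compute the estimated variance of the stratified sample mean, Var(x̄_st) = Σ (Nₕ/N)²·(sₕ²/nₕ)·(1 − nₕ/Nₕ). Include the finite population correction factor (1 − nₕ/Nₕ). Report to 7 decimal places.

N = 10509; Wₕ = Nₕ/N.
class A: (3504/10509)²·1.57²/612·(1 − 612/3504) = 0.0003695621
class B: (1436/10509)²·0.78²/222·(1 − 222/1436) = 0.0000432600
class C: (5569/10509)²·1.34²/999·(1 − 999/5569) = 0.0004142044
Sum = 0.0008270266 → 0.0008270.

0.0008270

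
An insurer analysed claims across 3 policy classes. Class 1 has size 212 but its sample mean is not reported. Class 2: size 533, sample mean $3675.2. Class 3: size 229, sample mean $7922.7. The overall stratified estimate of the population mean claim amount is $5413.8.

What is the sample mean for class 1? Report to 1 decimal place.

Σ Nₕx̄ₕ = N·μ, so 212·x̄_1 = 974·5413.8 − (533·3675.2 + 229·7922.7).
= 5273041.2 − 3773179.9 = 1499861.3.
x̄_1 = 1499861.3 / 212 = 7074.817... → 7074.8.

7074.8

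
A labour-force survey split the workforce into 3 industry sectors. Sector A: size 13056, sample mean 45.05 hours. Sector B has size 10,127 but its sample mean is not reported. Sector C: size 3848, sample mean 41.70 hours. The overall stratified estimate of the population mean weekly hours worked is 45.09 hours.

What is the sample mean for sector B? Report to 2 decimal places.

Σ Nₕx̄ₕ = N·μ, so 10127·x̄_B = 27031·45.09 − (13056·45.05 + 3848·41.70).
= 1218827.79 − 748634.4 = 470193.39.
x̄_B = 470193.39 / 10127 = 46.4297... → 46.43.

46.43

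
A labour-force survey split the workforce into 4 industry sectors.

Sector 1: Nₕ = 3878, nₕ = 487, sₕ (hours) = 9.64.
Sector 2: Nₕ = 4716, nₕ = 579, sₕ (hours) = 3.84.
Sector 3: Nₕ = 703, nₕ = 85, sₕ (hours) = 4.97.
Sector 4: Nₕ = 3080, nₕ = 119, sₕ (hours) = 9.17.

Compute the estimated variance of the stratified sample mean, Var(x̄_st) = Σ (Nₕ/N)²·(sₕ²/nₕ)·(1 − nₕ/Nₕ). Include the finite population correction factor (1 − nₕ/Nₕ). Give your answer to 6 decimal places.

N = 12377; Wₕ = Nₕ/N.
sector 1: (3878/12377)²·9.64²/487·(1 − 487/3878) = 0.016380604
sector 2: (4716/12377)²·3.84²/579·(1 − 579/4716) = 0.003243489
sector 3: (703/12377)²·4.97²/85·(1 − 85/703) = 0.000824151
sector 4: (3080/12377)²·9.17²/119·(1 − 119/3080) = 0.042067824
Sum = 0.062516069 → 0.062516.

0.062516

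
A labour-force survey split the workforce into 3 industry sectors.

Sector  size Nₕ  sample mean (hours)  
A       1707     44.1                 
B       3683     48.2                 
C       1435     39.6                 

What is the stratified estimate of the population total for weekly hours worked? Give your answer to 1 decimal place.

309625.3

Population total = Σ Nₕ·x̄ₕ (each stratum's size times its mean).
1707·44.1 + 3683·48.2 + 1435·39.6 = 75278.7 + 177520.6 + 56826 = 309625.3.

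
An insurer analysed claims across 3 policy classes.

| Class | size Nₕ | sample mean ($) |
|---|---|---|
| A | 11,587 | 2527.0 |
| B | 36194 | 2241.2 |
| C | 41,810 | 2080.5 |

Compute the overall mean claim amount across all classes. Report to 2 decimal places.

2203.17

N = 89591; weights Wₕ = Nₕ/N = (0.1293, 0.4040, 0.4667).
x̄_st = Σ Wₕ·x̄ₕ = 0.1293·2527.0 + 0.4040·2241.2 + 0.4667·2080.5 ≈ 2203.1683...
→ 2203.17.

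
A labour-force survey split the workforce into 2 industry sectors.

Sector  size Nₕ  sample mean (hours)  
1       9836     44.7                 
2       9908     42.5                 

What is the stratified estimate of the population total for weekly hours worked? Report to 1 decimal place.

1: 9836·44.7 = 439669.2
2: 9908·42.5 = 421090
τ̂ = Σ Nₕx̄ₕ = 860759.2.

860759.2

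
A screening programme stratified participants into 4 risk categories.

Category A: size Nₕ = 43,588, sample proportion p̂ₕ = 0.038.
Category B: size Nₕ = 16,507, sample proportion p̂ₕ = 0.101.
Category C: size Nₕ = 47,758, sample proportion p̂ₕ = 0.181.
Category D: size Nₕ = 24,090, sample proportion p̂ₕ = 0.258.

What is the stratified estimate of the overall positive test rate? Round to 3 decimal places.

0.138

Wₕ = Nₕ/N with N = 131943: 0.3304, 0.1251, 0.3620, 0.1826.
p̂_st = 0.3304·0.038 + 0.1251·0.101 + 0.3620·0.181 + 0.1826·0.258 ≈ 0.13781... → 0.138.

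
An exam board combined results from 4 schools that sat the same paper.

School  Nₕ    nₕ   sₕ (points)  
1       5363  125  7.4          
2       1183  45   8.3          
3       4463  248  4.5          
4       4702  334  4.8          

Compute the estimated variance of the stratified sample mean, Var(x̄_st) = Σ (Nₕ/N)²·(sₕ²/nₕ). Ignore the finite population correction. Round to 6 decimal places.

0.072493

N = 15711; Wₕ = Nₕ/N.
school 1: (5363/15711)²·7.4²/125 = 0.051045959
school 2: (1183/15711)²·8.3²/45 = 0.008679716
school 3: (4463/15711)²·4.5²/248 = 0.006588999
school 4: (4702/15711)²·4.8²/334 = 0.006178650
Sum = 0.072493324 → 0.072493.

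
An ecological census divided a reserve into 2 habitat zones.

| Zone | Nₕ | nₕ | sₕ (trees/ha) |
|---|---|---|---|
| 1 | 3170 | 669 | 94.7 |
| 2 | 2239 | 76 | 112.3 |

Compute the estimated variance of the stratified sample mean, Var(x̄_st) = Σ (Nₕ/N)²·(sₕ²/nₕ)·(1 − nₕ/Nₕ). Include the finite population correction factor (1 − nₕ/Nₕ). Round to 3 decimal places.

31.100

N = 5409; Wₕ = Nₕ/N.
zone 1: (3170/5409)²·94.7²/669·(1 − 669/3170) = 3.632560
zone 2: (2239/5409)²·112.3²/76·(1 − 76/2239) = 27.467717
Sum = 31.100278 → 31.100.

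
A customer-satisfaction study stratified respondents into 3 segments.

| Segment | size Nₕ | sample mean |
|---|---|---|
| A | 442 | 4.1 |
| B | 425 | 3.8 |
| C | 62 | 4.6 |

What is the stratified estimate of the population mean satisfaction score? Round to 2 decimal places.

N = 442 + 425 + 62 = 929.
Weight each subgroup mean by Nₕ/N and sum.
Σ Nₕx̄ₕ = 442·4.1 + 425·3.8 + 62·4.6 = 1812.2 + 1615 + 285.2 = 3712.4.
Divide by N: 3712.4 / 929 = 3.9961... → 4.00.

4.00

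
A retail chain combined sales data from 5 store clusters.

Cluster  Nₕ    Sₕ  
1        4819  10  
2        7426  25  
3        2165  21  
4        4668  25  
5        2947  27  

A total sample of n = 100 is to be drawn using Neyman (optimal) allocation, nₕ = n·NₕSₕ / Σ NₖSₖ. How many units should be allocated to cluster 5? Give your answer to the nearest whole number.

1: NₕSₕ = 4819·10 = 48190
2: NₕSₕ = 7426·25 = 185650
3: NₕSₕ = 2165·21 = 45465
4: NₕSₕ = 4668·25 = 116700
5: NₕSₕ = 2947·27 = 79569
Σ NₕSₕ = 475574.
n_5 = 100·79569/475574 = 16.731... → 17.

17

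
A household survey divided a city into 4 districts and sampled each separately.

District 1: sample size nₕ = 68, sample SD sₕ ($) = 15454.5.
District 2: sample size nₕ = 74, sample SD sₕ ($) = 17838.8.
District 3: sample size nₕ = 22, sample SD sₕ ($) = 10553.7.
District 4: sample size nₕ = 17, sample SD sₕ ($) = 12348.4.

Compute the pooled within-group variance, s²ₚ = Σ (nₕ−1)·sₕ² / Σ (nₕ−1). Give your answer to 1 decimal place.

248651799.6

Degrees of freedom: 67 + 73 + 21 + 16 = 177.
Σ(nₕ−1)sₕ² = 67·238841570.25 + 73·318222785.44 + 21·111380583.69 + 16·152482982.56 = 44011368522.32.
s²ₚ = 44011368522.32 / 177 = 248651799.561... → 248651799.6.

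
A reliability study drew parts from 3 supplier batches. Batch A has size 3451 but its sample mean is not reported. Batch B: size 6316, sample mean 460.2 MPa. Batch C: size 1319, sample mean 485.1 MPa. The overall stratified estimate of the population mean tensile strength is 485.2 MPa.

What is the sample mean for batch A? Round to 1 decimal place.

N = 3451 + 6316 + 1319 = 11086.
Overall total = μ·N = 485.2·11086 = 5378927.2.
Subtract the known strata: 6316·460.2 + 1319·485.1 = 3546470.1.
Remaining total for batch A: 5378927.2 − 3546470.1 = 1832457.1.
Divide by its size: 1832457.1 / 3451 = 530.993... → 531.0.

531.0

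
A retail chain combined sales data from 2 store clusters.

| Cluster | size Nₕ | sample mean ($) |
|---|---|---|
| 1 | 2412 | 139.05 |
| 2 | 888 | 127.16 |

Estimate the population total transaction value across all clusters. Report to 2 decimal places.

448306.68

Population total = Σ Nₕ·x̄ₕ (each stratum's size times its mean).
2412·139.05 + 888·127.16 = 335388.6 + 112918.08 = 448306.68.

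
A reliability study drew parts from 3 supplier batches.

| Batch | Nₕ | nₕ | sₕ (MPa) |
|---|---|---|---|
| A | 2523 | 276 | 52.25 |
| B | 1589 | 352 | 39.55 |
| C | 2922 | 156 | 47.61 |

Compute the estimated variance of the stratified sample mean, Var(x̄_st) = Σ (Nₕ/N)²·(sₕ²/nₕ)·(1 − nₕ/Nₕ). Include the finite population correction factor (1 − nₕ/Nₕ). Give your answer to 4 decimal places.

3.6835

N = 7034. Term for each stratum: Wₕ²sₕ²/nₕ·(1−nₕ/Nₕ).
Var(x̄_st) = 1.1333893 + 0.1765384 + 2.3735557 = 3.6834834 → 3.6835.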